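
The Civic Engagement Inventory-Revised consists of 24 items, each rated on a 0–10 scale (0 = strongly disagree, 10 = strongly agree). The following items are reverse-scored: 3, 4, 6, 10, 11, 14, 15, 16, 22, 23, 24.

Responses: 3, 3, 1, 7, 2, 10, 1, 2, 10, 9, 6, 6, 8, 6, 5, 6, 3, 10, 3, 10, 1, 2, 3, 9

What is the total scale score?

Reverse-scored items use 10 − raw:
  item 3: 10 − 1 = 9
  item 4: 10 − 7 = 3
  item 6: 10 − 10 = 0
  item 10: 10 − 9 = 1
  item 11: 10 − 6 = 4
  item 14: 10 − 6 = 4
  item 15: 10 − 5 = 5
  item 16: 10 − 6 = 4
  item 22: 10 − 2 = 8
  item 23: 10 − 3 = 7
  item 24: 10 − 9 = 1
After reverse-coding: 3, 3, 9, 3, 2, 0, 1, 2, 10, 1, 4, 6, 8, 4, 5, 4, 3, 10, 3, 10, 1, 8, 7, 1
Total = 3 + 3 + 9 + 3 + 2 + 0 + 1 + 2 + 10 + 1 + 4 + 6 + 8 + 4 + 5 + 4 + 3 + 10 + 3 + 10 + 1 + 8 + 7 + 1 = 108

108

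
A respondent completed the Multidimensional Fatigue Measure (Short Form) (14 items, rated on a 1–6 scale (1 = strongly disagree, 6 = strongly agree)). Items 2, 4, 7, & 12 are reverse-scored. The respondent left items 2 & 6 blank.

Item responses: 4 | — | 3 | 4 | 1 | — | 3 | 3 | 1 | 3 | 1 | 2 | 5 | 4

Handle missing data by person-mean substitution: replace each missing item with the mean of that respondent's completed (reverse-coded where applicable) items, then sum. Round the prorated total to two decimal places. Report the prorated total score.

Reverse-coded (on a 1–6 scale, reversed = 7 − raw):
  item 4: 7 − 4 = 3
  item 7: 7 − 3 = 4
  item 12: 7 − 2 = 5
Completed scored items (12 of 14): 4, 3, 3, 1, 4, 3, 1, 3, 1, 5, 5, 4; sum = 37.
Person mean = 37 / 12 ≈ 3.0833
Prorated total = (37 / 12) × 14 = 43.17 (to 2 dp)

43.17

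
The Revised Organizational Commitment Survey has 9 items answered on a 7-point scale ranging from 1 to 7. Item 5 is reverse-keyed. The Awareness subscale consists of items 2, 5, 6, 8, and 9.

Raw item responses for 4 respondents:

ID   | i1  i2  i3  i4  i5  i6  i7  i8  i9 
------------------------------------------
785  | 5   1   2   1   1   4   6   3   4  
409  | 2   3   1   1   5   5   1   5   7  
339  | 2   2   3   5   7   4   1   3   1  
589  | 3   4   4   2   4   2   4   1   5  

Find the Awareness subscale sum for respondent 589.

Respondent 589 raw: 3, 4, 4, 2, 4, 2, 4, 1, 5.
Awareness items: 2, 5, 6, 8, 9.
Reverse-coded (reversed = (1+7) − raw = 8 − raw):
  item 2: 4
  item 5: 8 − 4 = 4
  item 6: 2
  item 8: 1
  item 9: 5
Sum = 4 + 4 + 2 + 1 + 5 = 16

16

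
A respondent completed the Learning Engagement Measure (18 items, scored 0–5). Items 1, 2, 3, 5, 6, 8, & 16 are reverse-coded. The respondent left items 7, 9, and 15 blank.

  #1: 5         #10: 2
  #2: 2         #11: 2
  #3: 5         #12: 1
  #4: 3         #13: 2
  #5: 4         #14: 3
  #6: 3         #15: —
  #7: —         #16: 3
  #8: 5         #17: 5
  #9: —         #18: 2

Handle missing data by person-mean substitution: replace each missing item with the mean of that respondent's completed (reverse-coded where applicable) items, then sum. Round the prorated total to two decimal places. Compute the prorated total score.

Reverse-coded (reverse-coded value = 5 − response):
  item 1: 5 − 5 = 0
  item 2: 5 − 2 = 3
  item 3: 5 − 5 = 0
  item 5: 5 − 4 = 1
  item 6: 5 − 3 = 2
  item 8: 5 − 5 = 0
  item 16: 5 − 3 = 2
Completed scored items (15 of 18): 0, 3, 0, 3, 1, 2, 0, 2, 2, 1, 2, 3, 2, 5, 2; sum = 28.
Person mean = 28 / 15 ≈ 1.8667
Prorated total = (28 / 15) × 18 = 33.60 (to 2 dp)

33.60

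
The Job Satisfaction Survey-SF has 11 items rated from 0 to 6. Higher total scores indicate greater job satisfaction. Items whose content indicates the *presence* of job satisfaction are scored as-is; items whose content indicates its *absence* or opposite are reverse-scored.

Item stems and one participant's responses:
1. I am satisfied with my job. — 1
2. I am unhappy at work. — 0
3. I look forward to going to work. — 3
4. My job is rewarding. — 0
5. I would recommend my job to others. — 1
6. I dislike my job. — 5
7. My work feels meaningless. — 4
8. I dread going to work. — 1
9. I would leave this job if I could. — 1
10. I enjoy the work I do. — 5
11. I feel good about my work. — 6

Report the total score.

Items 2, 6, 7, 8, 9 describe the absence/opposite of job satisfaction → reverse-score.
on a 0–6 scale, reversed = 6 − raw.
  item 1: 1
  item 2: 6 − 0 = 6
  item 3: 3
  item 4: 0
  item 5: 1
  item 6: 6 − 5 = 1
  item 7: 6 − 4 = 2
  item 8: 6 − 1 = 5
  item 9: 6 − 1 = 5
  item 10: 5
  item 11: 6
Total = 1 + 6 + 3 + 0 + 1 + 1 + 2 + 5 + 5 + 5 + 6 = 35

35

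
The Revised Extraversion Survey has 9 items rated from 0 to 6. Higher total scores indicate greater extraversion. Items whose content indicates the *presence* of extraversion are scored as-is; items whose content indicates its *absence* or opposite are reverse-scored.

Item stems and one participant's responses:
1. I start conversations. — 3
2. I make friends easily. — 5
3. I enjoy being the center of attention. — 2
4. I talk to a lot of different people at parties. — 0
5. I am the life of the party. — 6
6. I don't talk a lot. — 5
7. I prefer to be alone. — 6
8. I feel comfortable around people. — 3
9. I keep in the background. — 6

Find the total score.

20

Items 6, 7, 9 describe the absence/opposite of extraversion → reverse-score.
reversed = (0+6) − raw = 6 − raw.
  item 1: 3
  item 2: 5
  item 3: 2
  item 4: 0
  item 5: 6
  item 6: 6 − 5 = 1
  item 7: 6 − 6 = 0
  item 8: 3
  item 9: 6 − 6 = 0
Total = 3 + 5 + 2 + 0 + 6 + 1 + 0 + 3 + 0 = 20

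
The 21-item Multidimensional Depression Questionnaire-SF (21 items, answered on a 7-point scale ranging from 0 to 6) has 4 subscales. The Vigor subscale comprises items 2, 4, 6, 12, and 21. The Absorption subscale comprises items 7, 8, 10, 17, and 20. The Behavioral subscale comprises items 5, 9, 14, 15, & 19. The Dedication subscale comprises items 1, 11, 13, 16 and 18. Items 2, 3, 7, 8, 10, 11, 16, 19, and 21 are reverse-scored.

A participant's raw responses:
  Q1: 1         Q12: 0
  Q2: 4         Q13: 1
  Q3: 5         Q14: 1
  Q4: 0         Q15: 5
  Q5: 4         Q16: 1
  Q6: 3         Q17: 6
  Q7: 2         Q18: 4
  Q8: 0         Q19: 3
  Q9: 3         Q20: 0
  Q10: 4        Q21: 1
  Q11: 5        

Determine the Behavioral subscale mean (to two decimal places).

Behavioral items: 5, 9, 14, 15, 19.
Of these, item 19 is reverse-scored; on a 0–6 scale, reversed = 6 − raw.
  item 5: 4
  item 9: 3
  item 14: 1
  item 15: 5
  item 19: 6 − 3 = 3
Sum = 4 + 3 + 1 + 5 + 3 = 16
Mean = 16 / 5 = 3.20

3.20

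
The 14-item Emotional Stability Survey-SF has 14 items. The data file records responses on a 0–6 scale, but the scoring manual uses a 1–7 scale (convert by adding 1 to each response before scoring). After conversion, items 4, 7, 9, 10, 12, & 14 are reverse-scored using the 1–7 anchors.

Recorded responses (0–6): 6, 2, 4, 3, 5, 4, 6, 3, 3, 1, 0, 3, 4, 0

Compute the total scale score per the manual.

Convert to 1–7: 7, 3, 5, 4, 6, 5, 7, 4, 4, 2, 1, 4, 5, 1
Reverse-coded (reversed = (1+7) − raw = 8 − raw):
  item 4: 8 − 4 = 4
  item 7: 8 − 7 = 1
  item 9: 8 − 4 = 4
  item 10: 8 − 2 = 6
  item 12: 8 − 4 = 4
  item 14: 8 − 1 = 7
Scored: 7, 3, 5, 4, 6, 5, 1, 4, 4, 6, 1, 4, 5, 7
Total = 62

62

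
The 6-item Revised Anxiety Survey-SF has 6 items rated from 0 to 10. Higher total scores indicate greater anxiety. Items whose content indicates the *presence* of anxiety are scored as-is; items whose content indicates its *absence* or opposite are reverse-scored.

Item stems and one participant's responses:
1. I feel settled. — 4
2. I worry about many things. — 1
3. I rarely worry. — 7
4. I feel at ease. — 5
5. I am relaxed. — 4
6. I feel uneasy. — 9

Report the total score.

Items 1, 3, 4, 5 describe the absence/opposite of anxiety → reverse-score.
reverse-coded value = 10 − response.
  item 1: 10 − 4 = 6
  item 2: 1
  item 3: 10 − 7 = 3
  item 4: 10 − 5 = 5
  item 5: 10 − 4 = 6
  item 6: 9
Total = 6 + 1 + 3 + 5 + 6 + 9 = 30

30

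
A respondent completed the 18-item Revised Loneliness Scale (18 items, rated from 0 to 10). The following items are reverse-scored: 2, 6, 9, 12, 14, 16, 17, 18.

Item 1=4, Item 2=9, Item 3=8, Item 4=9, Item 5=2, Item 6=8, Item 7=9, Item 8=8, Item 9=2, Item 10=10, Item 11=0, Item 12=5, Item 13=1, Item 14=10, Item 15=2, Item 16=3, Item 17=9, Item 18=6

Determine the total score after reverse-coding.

81

Apply reverse scoring (reverse-coded value = 10 − response):
  item 2: 10 − 9 = 1
  item 6: 10 − 8 = 2
  item 9: 10 − 2 = 8
  item 12: 10 − 5 = 5
  item 14: 10 − 10 = 0
  item 16: 10 − 3 = 7
  item 17: 10 − 9 = 1
  item 18: 10 − 6 = 4
Scored responses: 4, 1, 8, 9, 2, 2, 9, 8, 8, 10, 0, 5, 1, 0, 2, 7, 1, 4
Total = 4 + 1 + 8 + 9 + 2 + 2 + 9 + 8 + 8 + 10 + 0 + 5 + 1 + 0 + 2 + 7 + 1 + 4 = 81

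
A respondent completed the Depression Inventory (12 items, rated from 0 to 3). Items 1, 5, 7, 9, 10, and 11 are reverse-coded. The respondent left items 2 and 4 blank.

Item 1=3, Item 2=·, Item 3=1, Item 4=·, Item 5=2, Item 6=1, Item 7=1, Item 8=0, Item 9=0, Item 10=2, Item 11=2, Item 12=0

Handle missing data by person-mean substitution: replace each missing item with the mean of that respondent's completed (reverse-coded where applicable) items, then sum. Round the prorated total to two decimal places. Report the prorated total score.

Reverse-coded (on a 0–3 scale, reversed = 3 − raw):
  item 1: 3 − 3 = 0
  item 5: 3 − 2 = 1
  item 7: 3 − 1 = 2
  item 9: 3 − 0 = 3
  item 10: 3 − 2 = 1
  item 11: 3 − 2 = 1
Completed scored items (10 of 12): 0, 1, 1, 1, 2, 0, 3, 1, 1, 0; sum = 10.
Person mean = 10 / 10 ≈ 1.0000
Prorated total = (10 / 10) × 12 = 12.00 (to 2 dp)

12.00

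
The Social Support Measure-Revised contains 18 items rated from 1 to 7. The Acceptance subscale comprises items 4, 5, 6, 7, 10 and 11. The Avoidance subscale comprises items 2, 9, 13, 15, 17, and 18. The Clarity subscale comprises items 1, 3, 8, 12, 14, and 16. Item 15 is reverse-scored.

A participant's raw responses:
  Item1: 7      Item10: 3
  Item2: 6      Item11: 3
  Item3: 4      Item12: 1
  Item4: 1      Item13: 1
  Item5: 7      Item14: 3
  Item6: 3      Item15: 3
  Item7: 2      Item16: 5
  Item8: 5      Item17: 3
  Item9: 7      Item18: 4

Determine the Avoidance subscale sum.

26

Avoidance items: 2, 9, 13, 15, 17, 18.
Of these, item 15 is reverse-scored; reverse-coded value = 8 − response.
  item 2: 6
  item 9: 7
  item 13: 1
  item 15: 8 − 3 = 5
  item 17: 3
  item 18: 4
Sum = 6 + 7 + 1 + 5 + 3 + 4 = 26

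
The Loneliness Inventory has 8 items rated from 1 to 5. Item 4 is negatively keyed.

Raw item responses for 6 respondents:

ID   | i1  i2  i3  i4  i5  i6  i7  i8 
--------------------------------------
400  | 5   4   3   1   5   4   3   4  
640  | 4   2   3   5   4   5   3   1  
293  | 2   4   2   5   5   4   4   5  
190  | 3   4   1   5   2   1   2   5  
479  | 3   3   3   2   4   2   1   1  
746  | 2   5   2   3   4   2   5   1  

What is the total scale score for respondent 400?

33

Respondent 400 raw: 5, 4, 3, 1, 5, 4, 3, 4.
Reverse-coded (reversed = (1+5) − raw = 6 − raw):
  item 1: 5
  item 2: 4
  item 3: 3
  item 4: 6 − 1 = 5
  item 5: 5
  item 6: 4
  item 7: 3
  item 8: 4
Sum = 5 + 4 + 3 + 5 + 5 + 4 + 3 + 4 = 33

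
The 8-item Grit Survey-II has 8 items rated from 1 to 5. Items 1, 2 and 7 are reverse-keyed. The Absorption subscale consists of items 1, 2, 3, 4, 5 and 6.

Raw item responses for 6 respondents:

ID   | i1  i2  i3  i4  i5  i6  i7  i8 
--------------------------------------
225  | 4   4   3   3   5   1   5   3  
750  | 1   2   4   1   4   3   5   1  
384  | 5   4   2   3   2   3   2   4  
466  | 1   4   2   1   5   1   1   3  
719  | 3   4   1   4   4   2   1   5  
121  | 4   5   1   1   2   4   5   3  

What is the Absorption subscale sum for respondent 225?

16

Respondent 225 raw: 4, 4, 3, 3, 5, 1, 5, 3.
Absorption items: 1, 2, 3, 4, 5, 6.
Reverse-coded (reverse-coded value = 6 − response):
  item 1: 6 − 4 = 2
  item 2: 6 − 4 = 2
  item 3: 3
  item 4: 3
  item 5: 5
  item 6: 1
Sum = 2 + 2 + 3 + 3 + 5 + 1 = 16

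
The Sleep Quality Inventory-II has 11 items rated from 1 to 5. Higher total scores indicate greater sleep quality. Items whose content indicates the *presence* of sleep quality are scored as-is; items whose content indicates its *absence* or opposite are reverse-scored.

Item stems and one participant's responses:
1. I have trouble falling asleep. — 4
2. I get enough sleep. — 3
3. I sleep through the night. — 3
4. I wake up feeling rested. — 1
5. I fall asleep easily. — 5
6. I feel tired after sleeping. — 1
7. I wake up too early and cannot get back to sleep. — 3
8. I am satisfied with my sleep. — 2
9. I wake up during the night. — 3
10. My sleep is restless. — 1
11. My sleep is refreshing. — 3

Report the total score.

Items 1, 6, 7, 9, 10 describe the absence/opposite of sleep quality → reverse-score.
reversed = (1+5) − raw = 6 − raw.
  item 1: 6 − 4 = 2
  item 2: 3
  item 3: 3
  item 4: 1
  item 5: 5
  item 6: 6 − 1 = 5
  item 7: 6 − 3 = 3
  item 8: 2
  item 9: 6 − 3 = 3
  item 10: 6 − 1 = 5
  item 11: 3
Total = 2 + 3 + 3 + 1 + 5 + 5 + 3 + 2 + 3 + 5 + 3 = 35

35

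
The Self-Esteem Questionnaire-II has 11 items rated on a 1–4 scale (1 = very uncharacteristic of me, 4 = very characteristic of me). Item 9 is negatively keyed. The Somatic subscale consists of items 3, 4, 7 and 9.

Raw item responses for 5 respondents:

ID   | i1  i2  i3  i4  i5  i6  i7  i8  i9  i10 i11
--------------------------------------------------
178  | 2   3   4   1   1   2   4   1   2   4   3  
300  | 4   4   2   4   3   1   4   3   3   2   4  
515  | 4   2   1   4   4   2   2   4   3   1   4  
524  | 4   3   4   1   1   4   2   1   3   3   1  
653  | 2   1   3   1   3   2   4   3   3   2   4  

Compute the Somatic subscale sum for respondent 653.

Respondent 653 raw: 2, 1, 3, 1, 3, 2, 4, 3, 3, 2, 4.
Somatic items: 3, 4, 7, 9.
Reverse-coded (on a 1–4 scale, reversed = 5 − raw):
  item 3: 3
  item 4: 1
  item 7: 4
  item 9: 5 − 3 = 2
Sum = 3 + 1 + 4 + 2 = 10

10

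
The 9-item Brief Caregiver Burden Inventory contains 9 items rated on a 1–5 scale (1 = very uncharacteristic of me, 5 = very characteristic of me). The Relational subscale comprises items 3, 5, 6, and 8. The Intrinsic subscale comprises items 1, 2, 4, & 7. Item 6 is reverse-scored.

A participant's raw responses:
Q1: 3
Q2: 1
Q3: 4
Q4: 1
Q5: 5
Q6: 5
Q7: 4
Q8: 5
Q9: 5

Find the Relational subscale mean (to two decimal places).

3.75

Relational items: 3, 5, 6, 8.
Of these, item 6 is reverse-scored; on a 1–5 scale, reversed = 6 − raw.
  item 3: 4
  item 5: 5
  item 6: 6 − 5 = 1
  item 8: 5
Sum = 4 + 5 + 1 + 5 = 15
Mean = 15 / 4 = 3.75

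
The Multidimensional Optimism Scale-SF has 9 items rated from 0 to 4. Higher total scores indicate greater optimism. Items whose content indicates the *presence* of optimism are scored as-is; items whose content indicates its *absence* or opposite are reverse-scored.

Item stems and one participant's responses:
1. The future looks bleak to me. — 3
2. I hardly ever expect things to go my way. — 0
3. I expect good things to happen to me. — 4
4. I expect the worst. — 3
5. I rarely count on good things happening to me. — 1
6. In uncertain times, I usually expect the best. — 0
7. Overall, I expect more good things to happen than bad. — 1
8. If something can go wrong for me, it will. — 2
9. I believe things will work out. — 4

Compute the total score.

20

Items 1, 2, 4, 5, 8 describe the absence/opposite of optimism → reverse-score.
on a 0–4 scale, reversed = 4 − raw.
  item 1: 4 − 3 = 1
  item 2: 4 − 0 = 4
  item 3: 4
  item 4: 4 − 3 = 1
  item 5: 4 − 1 = 3
  item 6: 0
  item 7: 1
  item 8: 4 − 2 = 2
  item 9: 4
Total = 1 + 4 + 4 + 1 + 3 + 0 + 1 + 2 + 4 = 20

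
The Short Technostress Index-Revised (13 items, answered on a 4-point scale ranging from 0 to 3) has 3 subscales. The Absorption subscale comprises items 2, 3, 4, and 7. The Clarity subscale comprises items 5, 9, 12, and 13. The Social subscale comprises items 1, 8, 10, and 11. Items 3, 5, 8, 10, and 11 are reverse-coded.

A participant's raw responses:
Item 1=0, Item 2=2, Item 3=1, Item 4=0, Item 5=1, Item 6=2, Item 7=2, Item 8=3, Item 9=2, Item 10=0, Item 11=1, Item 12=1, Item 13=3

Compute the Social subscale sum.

5

Social items: 1, 8, 10, 11.
Of these, items 8, 10, & 11 are reverse-coded; reversed = (0+3) − raw = 3 − raw.
  item 1: 0
  item 8: 3 − 3 = 0
  item 10: 3 − 0 = 3
  item 11: 3 − 1 = 2
Sum = 0 + 0 + 3 + 2 = 5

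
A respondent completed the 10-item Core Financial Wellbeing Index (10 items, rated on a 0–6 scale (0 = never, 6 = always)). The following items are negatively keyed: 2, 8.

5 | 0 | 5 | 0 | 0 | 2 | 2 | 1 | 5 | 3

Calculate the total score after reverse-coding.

33

Reversing items 2 and 8 with 6 − raw:
Total = 5 + (6−0) + 5 + 0 + 0 + 2 + 2 + (6−1) + 5 + 3
      = 5 + 6 + 5 + 0 + 0 + 2 + 2 + 5 + 5 + 3 = 33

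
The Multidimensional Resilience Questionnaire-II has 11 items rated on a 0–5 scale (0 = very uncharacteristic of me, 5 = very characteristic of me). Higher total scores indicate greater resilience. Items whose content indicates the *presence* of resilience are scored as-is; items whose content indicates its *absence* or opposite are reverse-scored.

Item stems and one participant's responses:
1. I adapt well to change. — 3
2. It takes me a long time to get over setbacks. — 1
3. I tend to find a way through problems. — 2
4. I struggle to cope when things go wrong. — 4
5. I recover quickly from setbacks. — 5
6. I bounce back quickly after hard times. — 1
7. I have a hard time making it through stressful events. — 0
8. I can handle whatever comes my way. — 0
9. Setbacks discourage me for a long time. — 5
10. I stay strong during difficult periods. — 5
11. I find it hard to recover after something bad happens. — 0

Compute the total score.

31

Items 2, 4, 7, 9, 11 describe the absence/opposite of resilience → reverse-score.
reversed = (0+5) − raw = 5 − raw.
  item 1: 3
  item 2: 5 − 1 = 4
  item 3: 2
  item 4: 5 − 4 = 1
  item 5: 5
  item 6: 1
  item 7: 5 − 0 = 5
  item 8: 0
  item 9: 5 − 5 = 0
  item 10: 5
  item 11: 5 − 0 = 5
Total = 3 + 4 + 2 + 1 + 5 + 1 + 5 + 0 + 0 + 5 + 5 = 31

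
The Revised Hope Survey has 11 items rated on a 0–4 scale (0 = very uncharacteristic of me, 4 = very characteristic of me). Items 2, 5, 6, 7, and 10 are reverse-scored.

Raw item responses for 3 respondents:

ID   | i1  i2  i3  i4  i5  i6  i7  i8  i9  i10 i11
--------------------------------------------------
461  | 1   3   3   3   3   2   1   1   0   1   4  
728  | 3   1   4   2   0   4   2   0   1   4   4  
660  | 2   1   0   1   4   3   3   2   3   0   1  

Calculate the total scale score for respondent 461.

22

Respondent 461 raw: 1, 3, 3, 3, 3, 2, 1, 1, 0, 1, 4.
Reverse-coded (reversed = (0+4) − raw = 4 − raw):
  item 1: 1
  item 2: 4 − 3 = 1
  item 3: 3
  item 4: 3
  item 5: 4 − 3 = 1
  item 6: 4 − 2 = 2
  item 7: 4 − 1 = 3
  item 8: 1
  item 9: 0
  item 10: 4 − 1 = 3
  item 11: 4
Sum = 1 + 1 + 3 + 3 + 1 + 2 + 3 + 1 + 0 + 3 + 4 = 22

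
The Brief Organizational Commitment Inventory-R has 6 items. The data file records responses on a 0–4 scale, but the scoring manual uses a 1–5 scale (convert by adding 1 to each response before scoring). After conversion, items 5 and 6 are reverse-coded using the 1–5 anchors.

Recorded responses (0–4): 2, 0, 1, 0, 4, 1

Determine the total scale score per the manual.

Convert to 1–5: 3, 1, 2, 1, 5, 2
Reverse-coded (on a 1–5 scale, reversed = 6 − raw):
  item 5: 6 − 5 = 1
  item 6: 6 − 2 = 4
Scored: 3, 1, 2, 1, 1, 4
Total = 12

12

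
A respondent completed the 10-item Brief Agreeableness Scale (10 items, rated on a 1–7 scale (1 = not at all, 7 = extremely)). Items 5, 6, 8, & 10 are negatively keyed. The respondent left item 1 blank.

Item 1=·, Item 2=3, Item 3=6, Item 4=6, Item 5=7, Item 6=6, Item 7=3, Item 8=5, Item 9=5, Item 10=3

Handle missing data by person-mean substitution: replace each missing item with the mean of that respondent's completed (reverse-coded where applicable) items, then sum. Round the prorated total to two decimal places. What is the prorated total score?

37.78

Reverse-coded (on a 1–7 scale, reversed = 8 − raw):
  item 5: 8 − 7 = 1
  item 6: 8 − 6 = 2
  item 8: 8 − 5 = 3
  item 10: 8 − 3 = 5
Completed scored items (9 of 10): 3, 6, 6, 1, 2, 3, 3, 5, 5; sum = 34.
Person mean = 34 / 9 ≈ 3.7778
Prorated total = (34 / 9) × 10 = 37.78 (to 2 dp)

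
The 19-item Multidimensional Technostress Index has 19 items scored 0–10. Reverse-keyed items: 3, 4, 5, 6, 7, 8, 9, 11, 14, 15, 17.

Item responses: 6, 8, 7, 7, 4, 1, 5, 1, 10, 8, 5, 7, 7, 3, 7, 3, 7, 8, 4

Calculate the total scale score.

104

Reversing items 3, 4, 5, 6, 7, 8, 9, 11, 14, 15, and 17 with 10 − raw:
Total = 6 + 8 + (10−7) + (10−7) + (10−4) + (10−1) + (10−5) + (10−1) + (10−10) + 8 + (10−5) + 7 + 7 + (10−3) + (10−7) + 3 + (10−7) + 8 + 4
      = 6 + 8 + 3 + 3 + 6 + 9 + 5 + 9 + 0 + 8 + 5 + 7 + 7 + 7 + 3 + 3 + 3 + 8 + 4 = 104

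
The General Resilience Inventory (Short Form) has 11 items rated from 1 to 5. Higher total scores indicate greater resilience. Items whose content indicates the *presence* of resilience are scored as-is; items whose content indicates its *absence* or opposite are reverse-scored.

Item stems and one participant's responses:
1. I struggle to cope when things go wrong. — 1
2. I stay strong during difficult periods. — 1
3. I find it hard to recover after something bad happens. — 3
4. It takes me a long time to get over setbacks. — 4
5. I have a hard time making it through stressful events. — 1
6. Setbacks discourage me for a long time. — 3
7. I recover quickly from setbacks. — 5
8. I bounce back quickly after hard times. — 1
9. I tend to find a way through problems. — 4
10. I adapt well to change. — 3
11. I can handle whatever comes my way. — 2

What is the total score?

Items 1, 3, 4, 5, 6 describe the absence/opposite of resilience → reverse-score.
on a 1–5 scale, reversed = 6 − raw.
  item 1: 6 − 1 = 5
  item 2: 1
  item 3: 6 − 3 = 3
  item 4: 6 − 4 = 2
  item 5: 6 − 1 = 5
  item 6: 6 − 3 = 3
  item 7: 5
  item 8: 1
  item 9: 4
  item 10: 3
  item 11: 2
Total = 5 + 1 + 3 + 2 + 5 + 3 + 5 + 1 + 4 + 3 + 2 = 34

34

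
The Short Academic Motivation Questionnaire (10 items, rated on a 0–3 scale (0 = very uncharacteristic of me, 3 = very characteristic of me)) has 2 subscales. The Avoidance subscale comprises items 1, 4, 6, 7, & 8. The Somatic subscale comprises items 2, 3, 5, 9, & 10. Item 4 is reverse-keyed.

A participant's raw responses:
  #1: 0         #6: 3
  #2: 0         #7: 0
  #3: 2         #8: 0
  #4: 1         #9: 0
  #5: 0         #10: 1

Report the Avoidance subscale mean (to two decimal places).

Avoidance items: 1, 4, 6, 7, 8.
Of these, item 4 is reverse-keyed; reverse-coded value = 3 − response.
  item 1: 0
  item 4: 3 − 1 = 2
  item 6: 3
  item 7: 0
  item 8: 0
Sum = 0 + 2 + 3 + 0 + 0 = 5
Mean = 5 / 5 = 1.00

1.00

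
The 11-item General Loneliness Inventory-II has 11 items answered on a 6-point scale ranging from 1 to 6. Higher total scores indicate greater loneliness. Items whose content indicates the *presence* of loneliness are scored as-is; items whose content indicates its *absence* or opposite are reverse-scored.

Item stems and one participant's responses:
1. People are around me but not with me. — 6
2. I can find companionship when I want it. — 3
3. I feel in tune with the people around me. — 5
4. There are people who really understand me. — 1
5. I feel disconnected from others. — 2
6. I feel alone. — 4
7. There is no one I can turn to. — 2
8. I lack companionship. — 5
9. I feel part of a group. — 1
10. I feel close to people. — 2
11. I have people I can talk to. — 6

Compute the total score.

Items 2, 3, 4, 9, 10, 11 describe the absence/opposite of loneliness → reverse-score.
on a 1–6 scale, reversed = 7 − raw.
  item 1: 6
  item 2: 7 − 3 = 4
  item 3: 7 − 5 = 2
  item 4: 7 − 1 = 6
  item 5: 2
  item 6: 4
  item 7: 2
  item 8: 5
  item 9: 7 − 1 = 6
  item 10: 7 − 2 = 5
  item 11: 7 − 6 = 1
Total = 6 + 4 + 2 + 6 + 2 + 4 + 2 + 5 + 6 + 5 + 1 = 43

43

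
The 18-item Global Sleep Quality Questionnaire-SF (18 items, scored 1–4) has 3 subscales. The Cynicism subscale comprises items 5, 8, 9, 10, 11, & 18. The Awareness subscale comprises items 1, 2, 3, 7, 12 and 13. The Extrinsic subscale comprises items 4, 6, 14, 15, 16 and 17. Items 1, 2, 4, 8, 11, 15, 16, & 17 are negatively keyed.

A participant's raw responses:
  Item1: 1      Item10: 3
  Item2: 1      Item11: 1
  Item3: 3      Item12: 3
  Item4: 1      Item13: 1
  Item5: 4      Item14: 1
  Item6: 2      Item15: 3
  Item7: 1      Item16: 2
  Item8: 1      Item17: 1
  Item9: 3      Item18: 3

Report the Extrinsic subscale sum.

Extrinsic items: 4, 6, 14, 15, 16, 17.
Of these, items 4, 15, 16, & 17 are negatively keyed; on a 1–4 scale, reversed = 5 − raw.
  item 4: 5 − 1 = 4
  item 6: 2
  item 14: 1
  item 15: 5 − 3 = 2
  item 16: 5 − 2 = 3
  item 17: 5 − 1 = 4
Sum = 4 + 2 + 1 + 2 + 3 + 4 = 16

16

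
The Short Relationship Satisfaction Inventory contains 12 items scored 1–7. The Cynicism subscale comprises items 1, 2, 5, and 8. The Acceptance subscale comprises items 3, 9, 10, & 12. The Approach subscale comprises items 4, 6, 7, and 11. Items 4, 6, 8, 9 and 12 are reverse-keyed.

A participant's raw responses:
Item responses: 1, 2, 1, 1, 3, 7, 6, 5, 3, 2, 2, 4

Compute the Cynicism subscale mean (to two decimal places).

2.25

Cynicism items: 1, 2, 5, 8.
Of these, item 8 is reverse-keyed; reverse-coded value = 8 − response.
  item 1: 1
  item 2: 2
  item 5: 3
  item 8: 8 − 5 = 3
Sum = 1 + 2 + 3 + 3 = 9
Mean = 9 / 4 = 2.25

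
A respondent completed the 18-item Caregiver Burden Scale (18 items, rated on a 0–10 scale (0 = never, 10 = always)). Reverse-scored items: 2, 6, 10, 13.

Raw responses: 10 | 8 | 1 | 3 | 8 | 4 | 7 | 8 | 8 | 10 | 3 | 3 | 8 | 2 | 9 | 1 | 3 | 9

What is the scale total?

Reverse-scored items use 10 − raw:
  item 2: 10 − 8 = 2
  item 6: 10 − 4 = 6
  item 10: 10 − 10 = 0
  item 13: 10 − 8 = 2
Scored responses: 10, 2, 1, 3, 8, 6, 7, 8, 8, 0, 3, 3, 2, 2, 9, 1, 3, 9
Total = 10 + 2 + 1 + 3 + 8 + 6 + 7 + 8 + 8 + 0 + 3 + 3 + 2 + 2 + 9 + 1 + 3 + 9 = 85

85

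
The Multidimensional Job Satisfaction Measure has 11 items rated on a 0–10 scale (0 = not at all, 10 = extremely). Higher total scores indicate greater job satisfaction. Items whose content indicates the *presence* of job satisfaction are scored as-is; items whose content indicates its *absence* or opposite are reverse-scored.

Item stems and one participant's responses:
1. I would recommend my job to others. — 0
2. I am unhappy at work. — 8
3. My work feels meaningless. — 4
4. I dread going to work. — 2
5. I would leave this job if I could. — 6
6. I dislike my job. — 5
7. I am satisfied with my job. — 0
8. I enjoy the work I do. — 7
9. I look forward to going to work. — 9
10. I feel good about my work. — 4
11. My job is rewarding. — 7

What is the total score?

Items 2, 3, 4, 5, 6 describe the absence/opposite of job satisfaction → reverse-score.
reversed = (0+10) − raw = 10 − raw.
  item 1: 0
  item 2: 10 − 8 = 2
  item 3: 10 − 4 = 6
  item 4: 10 − 2 = 8
  item 5: 10 − 6 = 4
  item 6: 10 − 5 = 5
  item 7: 0
  item 8: 7
  item 9: 9
  item 10: 4
  item 11: 7
Total = 0 + 2 + 6 + 8 + 4 + 5 + 0 + 7 + 9 + 4 + 7 = 52

52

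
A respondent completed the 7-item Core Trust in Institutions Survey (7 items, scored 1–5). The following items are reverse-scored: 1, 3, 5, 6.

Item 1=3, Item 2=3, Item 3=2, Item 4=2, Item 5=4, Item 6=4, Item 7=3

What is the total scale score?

19

Raw sum = 21. Reverse-scored items: 1, 3, 5, 6; their raw sum = 13.
Each reversal replaces raw with 6 − raw, changing the total by 6 − 2·raw per item.
Total = 21 + 4·6 − 2·13 = 21 + 24 − 26 = 19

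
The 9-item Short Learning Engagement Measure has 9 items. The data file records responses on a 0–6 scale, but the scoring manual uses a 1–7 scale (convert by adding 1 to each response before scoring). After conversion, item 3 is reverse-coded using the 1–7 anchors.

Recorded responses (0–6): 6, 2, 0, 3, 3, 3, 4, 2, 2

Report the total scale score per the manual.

40

Convert to 1–7: 7, 3, 1, 4, 4, 4, 5, 3, 3
Reverse-coded (reverse-coded value = 8 − response):
  item 3: 8 − 1 = 7
Scored: 7, 3, 7, 4, 4, 4, 5, 3, 3
Total = 40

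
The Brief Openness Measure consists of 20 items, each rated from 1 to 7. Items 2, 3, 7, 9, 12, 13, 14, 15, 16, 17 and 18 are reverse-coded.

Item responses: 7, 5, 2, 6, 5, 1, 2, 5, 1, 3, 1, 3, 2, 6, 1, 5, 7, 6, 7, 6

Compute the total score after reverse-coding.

Raw sum = 81. Reverse-coded items: 2, 3, 7, 9, 12, 13, 14, 15, 16, 17, 18; their raw sum = 40.
Each reversal replaces raw with 8 − raw, changing the total by 8 − 2·raw per item.
Total = 81 + 11·8 − 2·40 = 81 + 88 − 80 = 89

89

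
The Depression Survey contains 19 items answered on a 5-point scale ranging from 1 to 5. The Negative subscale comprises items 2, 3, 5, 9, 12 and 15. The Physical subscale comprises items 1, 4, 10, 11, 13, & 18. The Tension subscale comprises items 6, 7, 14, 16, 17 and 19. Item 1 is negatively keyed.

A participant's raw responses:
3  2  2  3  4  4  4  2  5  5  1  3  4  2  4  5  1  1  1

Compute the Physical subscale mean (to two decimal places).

2.83

Physical items: 1, 4, 10, 11, 13, 18.
Of these, item 1 is negatively keyed; reverse-coded value = 6 − response.
  item 1: 6 − 3 = 3
  item 4: 3
  item 10: 5
  item 11: 1
  item 13: 4
  item 18: 1
Sum = 3 + 3 + 5 + 1 + 4 + 1 = 17
Mean = 17 / 6 = 2.83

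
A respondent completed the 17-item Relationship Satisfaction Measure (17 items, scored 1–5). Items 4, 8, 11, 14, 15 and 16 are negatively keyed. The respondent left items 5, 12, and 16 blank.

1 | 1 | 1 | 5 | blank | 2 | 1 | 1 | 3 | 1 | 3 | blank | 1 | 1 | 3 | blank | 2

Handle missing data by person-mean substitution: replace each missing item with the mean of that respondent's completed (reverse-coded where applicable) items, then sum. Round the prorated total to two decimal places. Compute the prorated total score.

36.43

Reverse-coded (reverse-coded value = 6 − response):
  item 4: 6 − 5 = 1
  item 8: 6 − 1 = 5
  item 11: 6 − 3 = 3
  item 14: 6 − 1 = 5
  item 15: 6 − 3 = 3
Completed scored items (14 of 17): 1, 1, 1, 1, 2, 1, 5, 3, 1, 3, 1, 5, 3, 2; sum = 30.
Person mean = 30 / 14 ≈ 2.1429
Prorated total = (30 / 14) × 17 = 36.43 (to 2 dp)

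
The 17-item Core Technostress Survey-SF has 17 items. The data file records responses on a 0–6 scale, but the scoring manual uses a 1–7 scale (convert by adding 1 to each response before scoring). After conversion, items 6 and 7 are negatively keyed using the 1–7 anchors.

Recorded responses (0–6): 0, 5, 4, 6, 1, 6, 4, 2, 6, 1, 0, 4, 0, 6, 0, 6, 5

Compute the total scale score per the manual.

Convert to 1–7: 1, 6, 5, 7, 2, 7, 5, 3, 7, 2, 1, 5, 1, 7, 1, 7, 6
Reverse-coded (on a 1–7 scale, reversed = 8 − raw):
  item 6: 8 − 7 = 1
  item 7: 8 − 5 = 3
Scored: 1, 6, 5, 7, 2, 1, 3, 3, 7, 2, 1, 5, 1, 7, 1, 7, 6
Total = 65

65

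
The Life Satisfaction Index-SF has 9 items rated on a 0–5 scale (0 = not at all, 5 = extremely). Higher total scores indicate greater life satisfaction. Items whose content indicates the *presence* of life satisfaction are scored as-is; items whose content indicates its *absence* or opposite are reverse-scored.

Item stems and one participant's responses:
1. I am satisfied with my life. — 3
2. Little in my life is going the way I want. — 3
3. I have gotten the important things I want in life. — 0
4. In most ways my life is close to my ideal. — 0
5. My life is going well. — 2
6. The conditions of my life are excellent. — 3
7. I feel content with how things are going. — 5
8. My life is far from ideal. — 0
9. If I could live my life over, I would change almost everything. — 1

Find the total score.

Items 2, 8, 9 describe the absence/opposite of life satisfaction → reverse-score.
reversed = (0+5) − raw = 5 − raw.
  item 1: 3
  item 2: 5 − 3 = 2
  item 3: 0
  item 4: 0
  item 5: 2
  item 6: 3
  item 7: 5
  item 8: 5 − 0 = 5
  item 9: 5 − 1 = 4
Total = 3 + 2 + 0 + 0 + 2 + 3 + 5 + 5 + 4 = 24

24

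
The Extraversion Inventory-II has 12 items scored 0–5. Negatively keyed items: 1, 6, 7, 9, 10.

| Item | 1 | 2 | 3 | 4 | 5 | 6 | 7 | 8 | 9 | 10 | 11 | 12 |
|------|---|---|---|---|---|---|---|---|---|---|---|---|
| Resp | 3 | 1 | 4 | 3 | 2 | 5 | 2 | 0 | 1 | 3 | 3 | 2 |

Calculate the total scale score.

26

Negatively keyed items use 5 − raw:
  item 1: 5 − 3 = 2
  item 6: 5 − 5 = 0
  item 7: 5 − 2 = 3
  item 9: 5 − 1 = 4
  item 10: 5 − 3 = 2
Scored items: 2, 1, 4, 3, 2, 0, 3, 0, 4, 2, 3, 2
Total = 2 + 1 + 4 + 3 + 2 + 0 + 3 + 0 + 4 + 2 + 3 + 2 = 26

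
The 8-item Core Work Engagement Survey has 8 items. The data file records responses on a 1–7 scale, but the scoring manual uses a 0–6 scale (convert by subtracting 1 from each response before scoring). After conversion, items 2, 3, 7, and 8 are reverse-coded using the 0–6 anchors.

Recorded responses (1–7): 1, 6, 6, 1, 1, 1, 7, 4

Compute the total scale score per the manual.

5

Convert to 0–6: 0, 5, 5, 0, 0, 0, 6, 3
Reverse-coded (reversed = (0+6) − raw = 6 − raw):
  item 2: 6 − 5 = 1
  item 3: 6 − 5 = 1
  item 7: 6 − 6 = 0
  item 8: 6 − 3 = 3
Scored: 0, 1, 1, 0, 0, 0, 0, 3
Total = 5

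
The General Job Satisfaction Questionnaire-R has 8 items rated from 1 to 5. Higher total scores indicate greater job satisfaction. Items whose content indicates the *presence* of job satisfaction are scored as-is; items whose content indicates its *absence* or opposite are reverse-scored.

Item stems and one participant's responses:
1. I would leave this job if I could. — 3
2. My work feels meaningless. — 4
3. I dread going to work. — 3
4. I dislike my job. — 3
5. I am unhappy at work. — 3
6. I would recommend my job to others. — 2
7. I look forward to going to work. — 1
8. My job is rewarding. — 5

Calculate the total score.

22

Items 1, 2, 3, 4, 5 describe the absence/opposite of job satisfaction → reverse-score.
on a 1–5 scale, reversed = 6 − raw.
  item 1: 6 − 3 = 3
  item 2: 6 − 4 = 2
  item 3: 6 − 3 = 3
  item 4: 6 − 3 = 3
  item 5: 6 − 3 = 3
  item 6: 2
  item 7: 1
  item 8: 5
Total = 3 + 2 + 3 + 3 + 3 + 2 + 1 + 5 = 22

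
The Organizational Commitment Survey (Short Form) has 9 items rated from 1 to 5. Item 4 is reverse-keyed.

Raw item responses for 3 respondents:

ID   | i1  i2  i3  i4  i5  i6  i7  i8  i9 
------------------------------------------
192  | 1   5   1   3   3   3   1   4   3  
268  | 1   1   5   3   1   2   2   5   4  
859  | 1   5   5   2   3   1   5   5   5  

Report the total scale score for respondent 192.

24

Respondent 192 raw: 1, 5, 1, 3, 3, 3, 1, 4, 3.
Reverse-coded (reversed = (1+5) − raw = 6 − raw):
  item 1: 1
  item 2: 5
  item 3: 1
  item 4: 6 − 3 = 3
  item 5: 3
  item 6: 3
  item 7: 1
  item 8: 4
  item 9: 3
Sum = 1 + 5 + 1 + 3 + 3 + 3 + 1 + 4 + 3 = 24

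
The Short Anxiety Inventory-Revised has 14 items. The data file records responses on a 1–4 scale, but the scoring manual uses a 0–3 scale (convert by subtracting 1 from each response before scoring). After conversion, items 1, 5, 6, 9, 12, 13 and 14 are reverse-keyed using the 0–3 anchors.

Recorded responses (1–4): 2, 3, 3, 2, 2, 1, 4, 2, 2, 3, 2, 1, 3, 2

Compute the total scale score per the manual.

27

Convert to 0–3: 1, 2, 2, 1, 1, 0, 3, 1, 1, 2, 1, 0, 2, 1
Reverse-coded (on a 0–3 scale, reversed = 3 − raw):
  item 1: 3 − 1 = 2
  item 5: 3 − 1 = 2
  item 6: 3 − 0 = 3
  item 9: 3 − 1 = 2
  item 12: 3 − 0 = 3
  item 13: 3 − 2 = 1
  item 14: 3 − 1 = 2
Scored: 2, 2, 2, 1, 2, 3, 3, 1, 2, 2, 1, 3, 1, 2
Total = 27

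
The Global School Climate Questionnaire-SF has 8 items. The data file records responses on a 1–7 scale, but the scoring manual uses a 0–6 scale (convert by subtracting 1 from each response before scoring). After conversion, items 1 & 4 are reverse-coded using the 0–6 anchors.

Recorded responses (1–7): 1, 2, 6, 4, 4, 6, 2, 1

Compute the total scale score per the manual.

Convert to 0–6: 0, 1, 5, 3, 3, 5, 1, 0
Reverse-coded (on a 0–6 scale, reversed = 6 − raw):
  item 1: 6 − 0 = 6
  item 4: 6 − 3 = 3
Scored: 6, 1, 5, 3, 3, 5, 1, 0
Total = 24

24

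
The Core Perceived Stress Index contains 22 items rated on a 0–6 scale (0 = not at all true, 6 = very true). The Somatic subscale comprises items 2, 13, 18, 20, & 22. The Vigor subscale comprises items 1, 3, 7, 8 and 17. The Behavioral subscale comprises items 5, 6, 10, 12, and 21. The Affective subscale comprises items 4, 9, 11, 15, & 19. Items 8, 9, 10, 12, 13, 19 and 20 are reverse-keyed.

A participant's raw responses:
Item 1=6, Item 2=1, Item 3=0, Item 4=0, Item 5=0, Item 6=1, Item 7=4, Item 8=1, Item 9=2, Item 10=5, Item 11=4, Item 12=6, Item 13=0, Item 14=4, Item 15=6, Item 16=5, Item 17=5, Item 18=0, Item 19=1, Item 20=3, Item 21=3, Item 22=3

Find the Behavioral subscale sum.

5

Behavioral items: 5, 6, 10, 12, 21.
Of these, items 10 & 12 are reverse-keyed; reverse-coded value = 6 − response.
  item 5: 0
  item 6: 1
  item 10: 6 − 5 = 1
  item 12: 6 − 6 = 0
  item 21: 3
Sum = 0 + 1 + 1 + 0 + 3 = 5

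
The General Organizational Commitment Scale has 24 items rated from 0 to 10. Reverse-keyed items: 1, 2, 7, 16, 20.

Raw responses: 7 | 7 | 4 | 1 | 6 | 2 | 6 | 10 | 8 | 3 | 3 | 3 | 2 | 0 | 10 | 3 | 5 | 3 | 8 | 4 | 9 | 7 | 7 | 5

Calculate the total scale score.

119

Reverse-coded items (reversed = (0+10) − raw = 10 − raw):
  item 1: 10 − 7 = 3
  item 2: 10 − 7 = 3
  item 7: 10 − 6 = 4
  item 16: 10 − 3 = 7
  item 20: 10 − 4 = 6
After reverse-coding: 3, 3, 4, 1, 6, 2, 4, 10, 8, 3, 3, 3, 2, 0, 10, 7, 5, 3, 8, 6, 9, 7, 7, 5
Total = 3 + 3 + 4 + 1 + 6 + 2 + 4 + 10 + 8 + 3 + 3 + 3 + 2 + 0 + 10 + 7 + 5 + 3 + 8 + 6 + 9 + 7 + 7 + 5 = 119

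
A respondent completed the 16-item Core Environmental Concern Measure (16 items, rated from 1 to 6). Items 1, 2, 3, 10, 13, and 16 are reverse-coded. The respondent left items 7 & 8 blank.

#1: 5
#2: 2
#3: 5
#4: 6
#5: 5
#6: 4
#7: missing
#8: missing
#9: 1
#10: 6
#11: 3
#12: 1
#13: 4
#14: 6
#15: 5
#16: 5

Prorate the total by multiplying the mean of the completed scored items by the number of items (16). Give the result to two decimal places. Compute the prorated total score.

52.57

Reverse-coded (reverse-coded value = 7 − response):
  item 1: 7 − 5 = 2
  item 2: 7 − 2 = 5
  item 3: 7 − 5 = 2
  item 10: 7 − 6 = 1
  item 13: 7 − 4 = 3
  item 16: 7 − 5 = 2
Completed scored items (14 of 16): 2, 5, 2, 6, 5, 4, 1, 1, 3, 1, 3, 6, 5, 2; sum = 46.
Person mean = 46 / 14 ≈ 3.2857
Prorated total = (46 / 14) × 16 = 52.57 (to 2 dp)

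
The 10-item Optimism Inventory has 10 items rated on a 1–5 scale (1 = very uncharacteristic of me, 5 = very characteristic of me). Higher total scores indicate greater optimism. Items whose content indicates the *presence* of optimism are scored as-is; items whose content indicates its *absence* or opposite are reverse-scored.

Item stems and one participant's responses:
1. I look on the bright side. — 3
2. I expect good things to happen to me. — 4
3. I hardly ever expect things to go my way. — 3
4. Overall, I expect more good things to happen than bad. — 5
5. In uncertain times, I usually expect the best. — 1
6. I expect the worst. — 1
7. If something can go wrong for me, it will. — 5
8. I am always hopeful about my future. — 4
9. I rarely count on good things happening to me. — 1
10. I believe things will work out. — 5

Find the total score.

Items 3, 6, 7, 9 describe the absence/opposite of optimism → reverse-score.
reverse-coded value = 6 − response.
  item 1: 3
  item 2: 4
  item 3: 6 − 3 = 3
  item 4: 5
  item 5: 1
  item 6: 6 − 1 = 5
  item 7: 6 − 5 = 1
  item 8: 4
  item 9: 6 − 1 = 5
  item 10: 5
Total = 3 + 4 + 3 + 5 + 1 + 5 + 1 + 4 + 5 + 5 = 36

36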